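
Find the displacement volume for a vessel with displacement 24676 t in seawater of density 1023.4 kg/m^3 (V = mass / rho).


Formula: V = mass / rho
Step 1 — convert tonnes to kg: 24676 t * 1000 = 24676000 kg
Step 2 — V = 24676000 / 1023.4 ≈ 24112 m^3 (5 s.f.)

24112 m^3


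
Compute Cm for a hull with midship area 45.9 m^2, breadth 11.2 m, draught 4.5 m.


Formula: Cm = Am / (B * T)
Step 1 — B * T = 11.2 * 4.5 = 50.4 m^2
Step 2 — Cm = 45.9 / 50.4 ≈ 0.91071 (5 s.f.)

0.91071


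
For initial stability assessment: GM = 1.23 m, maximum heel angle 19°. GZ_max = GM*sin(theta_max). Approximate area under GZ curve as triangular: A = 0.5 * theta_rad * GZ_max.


Formula: GZ_max = GM * sin(theta); Area = 0.5 * theta_rad * GZ_max
Step 1 — GZ_max = 1.23 * sin(19°) = 1.23 * 0.325568 = 0.400449 m
Step 2 — theta_rad = 19 * pi/180 = 0.331613 rad
Step 3 — Area = 0.5 * 0.331613 * 0.400449 ≈ 0.066397 m·rad (5 s.f.)

0.066397 m·rad


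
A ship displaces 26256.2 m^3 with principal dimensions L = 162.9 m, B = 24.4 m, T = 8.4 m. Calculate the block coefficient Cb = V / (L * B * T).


Formula: Cb = V / (L * B * T)
Step 1 — L * B * T = 162.9 * 24.4 * 8.4 = 33387.984 m^3
Step 2 — Cb = 26256.2 / 33387.984 ≈ 0.78640 (5 s.f.)

0.78640


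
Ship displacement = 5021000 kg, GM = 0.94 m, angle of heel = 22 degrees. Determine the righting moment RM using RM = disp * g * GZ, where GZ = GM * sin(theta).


Formula: GZ = GM * sin(theta); RM = disp * g * GZ
Step 1 — GZ = 0.94 * sin(22°) = 0.94 * 0.374607 = 0.352131 m
Step 2 — RM = 5021000 * 9.81 * 0.352131 ≈ 17345000 N·m (5 s.f.)

17345000 N·m


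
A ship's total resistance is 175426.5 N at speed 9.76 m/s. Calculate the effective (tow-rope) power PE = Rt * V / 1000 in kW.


Formula: PE = Rt * V / 1000 (kW)
Step 1 — PE (W) = 175426.5 * 9.76 = 1712162.64 W
Step 2 — PE (kW) = 1712162.64 / 1000 ≈ 1712.2 kW (5 s.f.)

1712.2 kW


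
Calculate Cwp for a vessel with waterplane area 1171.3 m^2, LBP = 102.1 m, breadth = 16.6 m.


Formula: Cwp = Aw / (L * B)
Step 1 — L * B = 102.1 * 16.6 = 1694.86 m^2
Step 2 — Cwp = 1171.3 / 1694.86 ≈ 0.69109 (5 s.f.)

0.69109


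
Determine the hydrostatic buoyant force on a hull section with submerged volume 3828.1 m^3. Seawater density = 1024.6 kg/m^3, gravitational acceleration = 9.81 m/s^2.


Formula: Fb = rho * g * V
Substituting: Fb = 1024.6 * 9.81 * 3828.1
Intermediate: 1024.6 * 9.81 = 10051.326
Result: Fb = 10051.326 * 3828.1 ≈ 38477000 N (5 s.f.)

38477000 N


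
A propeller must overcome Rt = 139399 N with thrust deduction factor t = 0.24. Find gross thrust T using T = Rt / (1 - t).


Formula: T = Rt / (1 - t)
Step 1 — (1 - t) = 1 - 0.24 = 0.76
Step 2 — T = 139399 / 0.76 ≈ 183420 N (5 s.f.)

183420 N


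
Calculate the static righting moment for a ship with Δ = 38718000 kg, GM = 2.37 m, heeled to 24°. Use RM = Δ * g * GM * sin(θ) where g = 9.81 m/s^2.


Formula: GZ = GM * sin(theta); RM = disp * g * GZ
Step 1 — GZ = 2.37 * sin(24°) = 2.37 * 0.406737 = 0.963967 m
Step 2 — RM = 38718000 * 9.81 * 0.963967 ≈ 366140000 N·m (5 s.f.)

366140000 N·m


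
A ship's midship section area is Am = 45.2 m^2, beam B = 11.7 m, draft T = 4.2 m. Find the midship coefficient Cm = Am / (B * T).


Formula: Cm = Am / (B * T)
Step 1 — B * T = 11.7 * 4.2 = 49.14 m^2
Step 2 — Cm = 45.2 / 49.14 ≈ 0.91982 (5 s.f.)

0.91982


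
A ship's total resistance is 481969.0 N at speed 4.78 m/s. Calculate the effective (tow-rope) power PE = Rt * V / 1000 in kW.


Formula: PE = Rt * V / 1000 (kW)
Step 1 — PE (W) = 481969.0 * 4.78 = 2303811.82 W
Step 2 — PE (kW) = 2303811.82 / 1000 ≈ 2303.8 kW (5 s.f.)

2303.8 kW


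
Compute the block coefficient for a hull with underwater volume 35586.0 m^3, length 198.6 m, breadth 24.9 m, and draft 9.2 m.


Formula: Cb = V / (L * B * T)
Step 1 — L * B * T = 198.6 * 24.9 * 9.2 = 45495.288 m^3
Step 2 — Cb = 35586.0 / 45495.288 ≈ 0.78219 (5 s.f.)

0.78219


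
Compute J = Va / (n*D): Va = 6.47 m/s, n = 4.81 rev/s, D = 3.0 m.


Formula: J = Va / (n * D)
Step 1 — n * D = 4.81 * 3.0 = 14.43
Step 2 — J = 6.47 / 14.43 ≈ 0.44837 (5 s.f.)

0.44837


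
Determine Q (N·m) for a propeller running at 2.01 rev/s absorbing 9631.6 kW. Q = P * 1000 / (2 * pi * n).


Formula: Q = P_W / (2 * pi * n)
Step 1 — P_W = 9631.6 kW * 1000 = 9631600.0 W
Step 2 — 2 * pi * n = 2 * pi * 2.01 = 12.629202
Step 3 — Q = 9631600.0 / 12.629202 ≈ 762650 N·m (5 s.f.)

762650 N·m


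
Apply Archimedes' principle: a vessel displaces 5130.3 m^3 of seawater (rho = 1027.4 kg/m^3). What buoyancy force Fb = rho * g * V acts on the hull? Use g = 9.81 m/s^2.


Formula: Fb = rho * g * V
Substituting: Fb = 1027.4 * 9.81 * 5130.3
Intermediate: 1027.4 * 9.81 = 10078.794
Result: Fb = 10078.794 * 5130.3 ≈ 51707000 N (5 s.f.)

51707000 N


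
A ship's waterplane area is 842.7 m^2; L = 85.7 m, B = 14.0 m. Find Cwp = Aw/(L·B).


Formula: Cwp = Aw / (L * B)
Step 1 — L * B = 85.7 * 14.0 = 1199.8 m^2
Step 2 — Cwp = 842.7 / 1199.8 ≈ 0.70237 (5 s.f.)

0.70237


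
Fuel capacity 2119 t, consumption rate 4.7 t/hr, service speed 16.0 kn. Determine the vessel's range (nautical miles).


Formula: endurance = fuel / rate; range = endurance * speed
Step 1 — endurance = 2119 / 4.7 = 450.8511 hours
Step 2 — range = 450.8511 * 16.0 ≈ 7213.6 nautical miles (5 s.f.)

7213.6 NM


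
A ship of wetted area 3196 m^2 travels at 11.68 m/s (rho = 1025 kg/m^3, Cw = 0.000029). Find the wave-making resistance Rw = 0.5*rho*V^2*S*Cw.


Formula: Rw = 0.5 * rho * V^2 * S * Cw
Step 1 — V^2 = 11.68^2 = 136.4224
Step 2 — 0.5 * rho * V^2 = 0.5 * 1025 * 136.4224 = 69916.48
Step 3 — Rw = 69916.48 * 3196 * 0.000029 ≈ 6480.1 N (5 s.f.)

6480.1 N


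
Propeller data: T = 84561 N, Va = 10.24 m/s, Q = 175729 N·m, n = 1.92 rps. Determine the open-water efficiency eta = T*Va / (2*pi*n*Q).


Formula: eta = T * Va / (2 * pi * n * Q)
Step 1 — numerator = T * Va = 84561 * 10.24 = 865904.64
Step 2 — 2 * pi * n = 2 * pi * 1.92 = 12.063716
Step 3 — denominator = 12.063716 * 175729 = 2119944.75
Step 4 — eta = 865904.64 / 2119944.75 ≈ 0.40846 (5 s.f.)

0.40846


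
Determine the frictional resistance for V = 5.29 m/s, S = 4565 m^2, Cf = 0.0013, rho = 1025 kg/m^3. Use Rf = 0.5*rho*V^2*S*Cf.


Formula: Rf = 0.5 * rho * V^2 * S * Cf
Step 1 — V^2 = 5.29^2 = 27.9841
Step 2 — 0.5 * rho * V^2 = 0.5 * 1025 * 27.9841 = 14341.85125
Step 3 — Rf = 14341.85125 * 4565 * 0.0013 ≈ 85112 N (5 s.f.)

85112 N


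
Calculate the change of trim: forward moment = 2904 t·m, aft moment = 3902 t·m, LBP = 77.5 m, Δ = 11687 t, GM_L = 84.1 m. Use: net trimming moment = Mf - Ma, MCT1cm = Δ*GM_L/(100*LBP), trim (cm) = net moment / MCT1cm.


Formula: net trimming moment = Mf - Ma; MCT1cm = Δ*GM_L/(100*LBP); trim = net moment / MCT1cm
Step 1 — net trimming moment = 2904 - 3902 = -998 t·m
Step 2 — MCT1cm = 11687 * 84.1 / (100 * 77.5) = 126.8228 t·m/cm
Step 3 — trim = -998 / 126.8228 ≈ -7.8692 cm (5 s.f.)

-7.8692 cm


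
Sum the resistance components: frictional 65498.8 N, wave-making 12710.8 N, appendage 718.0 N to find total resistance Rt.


Formula: Rt = Rf + Rw + Ra
Substituting: Rt = 65498.8 + 12710.8 + 718.0
Result: Rt = 78927.6 N

78927.6 N


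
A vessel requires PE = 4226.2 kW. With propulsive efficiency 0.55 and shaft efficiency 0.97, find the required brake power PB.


Formula: PB = PE / (eta_D * eta_S)
Step 1 — combined efficiency = eta_D * eta_S = 0.55 * 0.97 = 0.5335
Step 2 — PB = 4226.2 / 0.5335 ≈ 7921.6 kW (5 s.f.)

7921.6 kW


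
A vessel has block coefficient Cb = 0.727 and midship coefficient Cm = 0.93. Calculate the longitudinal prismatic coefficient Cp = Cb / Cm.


Formula: Cp = Cb / Cm
Substituting: Cp = 0.727 / 0.93
Result: Cp ≈ 0.78172 (5 s.f.)

0.78172


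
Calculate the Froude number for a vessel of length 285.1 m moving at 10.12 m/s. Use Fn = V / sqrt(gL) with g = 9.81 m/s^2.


Formula: Fn = V / sqrt(g * L)
Step 1 — g * L = 9.81 * 285.1 = 2796.831
Step 2 — sqrt(g * L) = sqrt(2796.831) = 52.885074
Step 3 — Fn = 10.12 / 52.885074 ≈ 0.19136 (5 s.f.)

0.19136


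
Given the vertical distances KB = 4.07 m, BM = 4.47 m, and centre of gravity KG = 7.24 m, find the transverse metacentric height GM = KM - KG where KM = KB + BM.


Formula: GM = KB + BM - KG
Step 1 — KM = KB + BM = 4.07 + 4.47 = 8.54 m
Step 2 — GM = KM - KG = 8.54 - 7.24 = 1.3 m

1.3 m


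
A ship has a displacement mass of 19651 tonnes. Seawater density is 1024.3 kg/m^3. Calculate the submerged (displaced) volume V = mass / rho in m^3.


Formula: V = mass / rho
Step 1 — convert tonnes to kg: 19651 t * 1000 = 19651000 kg
Step 2 — V = 19651000 / 1024.3 ≈ 19185 m^3 (5 s.f.)

19185 m^3


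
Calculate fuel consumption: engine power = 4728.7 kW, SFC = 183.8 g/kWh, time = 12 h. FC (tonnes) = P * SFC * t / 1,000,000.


Formula: FC (tonnes) = P * SFC * t / 1,000,000
Step 1 — P * SFC * t = 4728.7 * 183.8 * 12 = 10429620.72 g
Step 2 — FC (tonnes) = 10429620.72 / 1,000,000 ≈ 10.430 tonnes (5 s.f.)

10.430 tonnes


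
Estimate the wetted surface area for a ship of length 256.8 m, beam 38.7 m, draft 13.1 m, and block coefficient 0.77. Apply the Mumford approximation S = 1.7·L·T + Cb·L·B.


Formula: S = 1.7*L*T + V/T with V = Cb*L*B*T, i.e. S = L * (1.7*T + Cb*B)
Step 1 — 1.7*T = 1.7 * 13.1 = 22.27 m
Step 2 — Cb*B = 0.77 * 38.7 = 29.799 m
Step 3 — 1.7*T + Cb*B = 22.27 + 29.799 = 52.069 m
Step 4 — S = 256.8 * 52.069 ≈ 13371 m^2 (5 s.f.)

13371 m^2


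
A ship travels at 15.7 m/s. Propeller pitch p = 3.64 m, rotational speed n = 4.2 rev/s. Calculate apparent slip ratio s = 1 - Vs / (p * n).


Formula: s = 1 - Vs / (p * n)
Step 1 — p * n = 3.64 * 4.2 = 15.288
Step 2 — Vs / (p*n) = 15.7 / 15.288 = 1.026949 (6 d.p.)
Step 3 — s = 1 - 1.026949 = -0.026949

-0.026949


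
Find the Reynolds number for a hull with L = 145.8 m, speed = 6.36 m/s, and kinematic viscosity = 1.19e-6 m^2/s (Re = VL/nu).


Formula: Re = V * L / nu
Step 1 — V * L = 6.36 * 145.8 = 927.288 m^2/s
Step 2 — Re = 927.288 / 1.19e-6 = 7.79e+08

7.79e+08


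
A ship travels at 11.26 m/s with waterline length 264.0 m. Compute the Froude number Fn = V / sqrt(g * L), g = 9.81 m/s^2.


Formula: Fn = V / sqrt(g * L)
Step 1 — g * L = 9.81 * 264.0 = 2589.84
Step 2 — sqrt(g * L) = sqrt(2589.84) = 50.890471
Step 3 — Fn = 11.26 / 50.890471 ≈ 0.22126 (5 s.f.)

0.22126


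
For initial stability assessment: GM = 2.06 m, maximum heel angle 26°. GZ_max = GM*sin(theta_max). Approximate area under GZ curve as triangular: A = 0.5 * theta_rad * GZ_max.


Formula: GZ_max = GM * sin(theta); Area = 0.5 * theta_rad * GZ_max
Step 1 — GZ_max = 2.06 * sin(26°) = 2.06 * 0.438371 = 0.903044 m
Step 2 — theta_rad = 26 * pi/180 = 0.453786 rad
Step 3 — Area = 0.5 * 0.453786 * 0.903044 ≈ 0.20489 m·rad (5 s.f.)

0.20489 m·rad


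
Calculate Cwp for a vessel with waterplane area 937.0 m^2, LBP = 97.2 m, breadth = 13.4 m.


Formula: Cwp = Aw / (L * B)
Step 1 — L * B = 97.2 * 13.4 = 1302.48 m^2
Step 2 — Cwp = 937.0 / 1302.48 ≈ 0.71940 (5 s.f.)

0.71940


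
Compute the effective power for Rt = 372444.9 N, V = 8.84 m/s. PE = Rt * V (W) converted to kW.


Formula: PE = Rt * V / 1000 (kW)
Step 1 — PE (W) = 372444.9 * 8.84 = 3292412.916 W
Step 2 — PE (kW) = 3292412.916 / 1000 ≈ 3292.4 kW (5 s.f.)

3292.4 kW


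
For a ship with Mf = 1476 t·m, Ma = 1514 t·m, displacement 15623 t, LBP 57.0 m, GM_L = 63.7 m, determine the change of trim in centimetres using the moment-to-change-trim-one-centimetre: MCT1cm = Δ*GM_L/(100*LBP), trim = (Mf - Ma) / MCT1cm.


Formula: net trimming moment = Mf - Ma; MCT1cm = Δ*GM_L/(100*LBP); trim = net moment / MCT1cm
Step 1 — net trimming moment = 1476 - 1514 = -38 t·m
Step 2 — MCT1cm = 15623 * 63.7 / (100 * 57.0) = 174.5939 t·m/cm
Step 3 — trim = -38 / 174.5939 ≈ -0.21765 cm (5 s.f.)

-0.21765 cm


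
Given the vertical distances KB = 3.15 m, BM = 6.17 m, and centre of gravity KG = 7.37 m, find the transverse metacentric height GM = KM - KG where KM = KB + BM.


Formula: GM = KB + BM - KG
Step 1 — KM = KB + BM = 3.15 + 6.17 = 9.32 m
Step 2 — GM = KM - KG = 9.32 - 7.37 = 1.95 m

1.95 m


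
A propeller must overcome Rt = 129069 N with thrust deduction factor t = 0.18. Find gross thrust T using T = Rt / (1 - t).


Formula: T = Rt / (1 - t)
Step 1 — (1 - t) = 1 - 0.18 = 0.82
Step 2 — T = 129069 / 0.82 ≈ 157400 N (5 s.f.)

157400 N


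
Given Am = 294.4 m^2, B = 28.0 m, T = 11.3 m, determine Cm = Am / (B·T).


Formula: Cm = Am / (B * T)
Step 1 — B * T = 28.0 * 11.3 = 316.4 m^2
Step 2 — Cm = 294.4 / 316.4 ≈ 0.93047 (5 s.f.)

0.93047


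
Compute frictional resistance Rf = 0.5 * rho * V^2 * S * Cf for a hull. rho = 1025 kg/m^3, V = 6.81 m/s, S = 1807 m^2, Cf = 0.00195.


Formula: Rf = 0.5 * rho * V^2 * S * Cf
Step 1 — V^2 = 6.81^2 = 46.3761
Step 2 — 0.5 * rho * V^2 = 0.5 * 1025 * 46.3761 = 23767.75125
Step 3 — Rf = 23767.75125 * 1807 * 0.00195 ≈ 83749 N (5 s.f.)

83749 N


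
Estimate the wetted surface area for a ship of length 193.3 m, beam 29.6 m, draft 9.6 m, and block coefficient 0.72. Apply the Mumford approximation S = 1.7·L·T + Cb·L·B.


Formula: S = 1.7*L*T + V/T with V = Cb*L*B*T, i.e. S = L * (1.7*T + Cb*B)
Step 1 — 1.7*T = 1.7 * 9.6 = 16.32 m
Step 2 — Cb*B = 0.72 * 29.6 = 21.312 m
Step 3 — 1.7*T + Cb*B = 16.32 + 21.312 = 37.632 m
Step 4 — S = 193.3 * 37.632 ≈ 7274.3 m^2 (5 s.f.)

7274.3 m^2


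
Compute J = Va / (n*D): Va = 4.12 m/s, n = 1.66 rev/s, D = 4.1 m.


Formula: J = Va / (n * D)
Step 1 — n * D = 1.66 * 4.1 = 6.806
Step 2 — J = 4.12 / 6.806 ≈ 0.60535 (5 s.f.)

0.60535


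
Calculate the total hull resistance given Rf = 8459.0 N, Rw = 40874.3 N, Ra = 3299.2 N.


Formula: Rt = Rf + Rw + Ra
Substituting: Rt = 8459.0 + 40874.3 + 3299.2
Result: Rt = 52632.5 N

52632.5 N


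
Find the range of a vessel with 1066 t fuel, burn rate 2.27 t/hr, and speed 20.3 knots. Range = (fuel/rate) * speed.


Formula: endurance = fuel / rate; range = endurance * speed
Step 1 — endurance = 1066 / 2.27 = 469.6035 hours
Step 2 — range = 469.6035 * 20.3 ≈ 9533.0 nautical miles (5 s.f.)

9533.0 NM


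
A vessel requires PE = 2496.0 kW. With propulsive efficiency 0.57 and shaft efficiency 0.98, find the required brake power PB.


Formula: PB = PE / (eta_D * eta_S)
Step 1 — combined efficiency = eta_D * eta_S = 0.57 * 0.98 = 0.5586
Step 2 — PB = 2496.0 / 0.5586 ≈ 4468.3 kW (5 s.f.)

4468.3 kW


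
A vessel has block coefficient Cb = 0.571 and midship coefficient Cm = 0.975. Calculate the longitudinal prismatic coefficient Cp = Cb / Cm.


Formula: Cp = Cb / Cm
Substituting: Cp = 0.571 / 0.975
Result: Cp ≈ 0.58564 (5 s.f.)

0.58564


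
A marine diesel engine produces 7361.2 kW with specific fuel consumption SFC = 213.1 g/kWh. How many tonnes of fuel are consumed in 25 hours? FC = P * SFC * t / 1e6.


Formula: FC (tonnes) = P * SFC * t / 1,000,000
Step 1 — P * SFC * t = 7361.2 * 213.1 * 25 = 39216793.0 g
Step 2 — FC (tonnes) = 39216793.0 / 1,000,000 ≈ 39.217 tonnes (5 s.f.)

39.217 tonnes


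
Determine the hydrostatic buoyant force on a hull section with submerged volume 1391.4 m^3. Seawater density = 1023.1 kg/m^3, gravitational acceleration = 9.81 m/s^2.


Formula: Fb = rho * g * V
Substituting: Fb = 1023.1 * 9.81 * 1391.4
Intermediate: 1023.1 * 9.81 = 10036.611
Result: Fb = 10036.611 * 1391.4 ≈ 13965000 N (5 s.f.)

13965000 N


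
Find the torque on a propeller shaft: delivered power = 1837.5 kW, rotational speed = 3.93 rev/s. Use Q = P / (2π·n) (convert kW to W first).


Formula: Q = P_W / (2 * pi * n)
Step 1 — P_W = 1837.5 kW * 1000 = 1837500.0 W
Step 2 — 2 * pi * n = 2 * pi * 3.93 = 24.692918
Step 3 — Q = 1837500.0 / 24.692918 ≈ 74414 N·m (5 s.f.)

74414 N·m


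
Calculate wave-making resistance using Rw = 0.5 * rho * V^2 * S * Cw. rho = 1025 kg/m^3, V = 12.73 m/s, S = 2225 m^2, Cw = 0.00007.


Formula: Rw = 0.5 * rho * V^2 * S * Cw
Step 1 — V^2 = 12.73^2 = 162.0529
Step 2 — 0.5 * rho * V^2 = 0.5 * 1025 * 162.0529 = 83052.11125
Step 3 — Rw = 83052.11125 * 2225 * 0.00007 ≈ 12935 N (5 s.f.)

12935 N


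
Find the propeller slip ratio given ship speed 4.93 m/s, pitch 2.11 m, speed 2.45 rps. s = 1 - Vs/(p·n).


Formula: s = 1 - Vs / (p * n)
Step 1 — p * n = 2.11 * 2.45 = 5.1695
Step 2 — Vs / (p*n) = 4.93 / 5.1695 = 0.953671 (6 d.p.)
Step 3 — s = 1 - 0.953671 = 0.046329

0.046329


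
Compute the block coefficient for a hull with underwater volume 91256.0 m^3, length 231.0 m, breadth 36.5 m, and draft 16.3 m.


Formula: Cb = V / (L * B * T)
Step 1 — L * B * T = 231.0 * 36.5 * 16.3 = 137433.45 m^3
Step 2 — Cb = 91256.0 / 137433.45 ≈ 0.66400 (5 s.f.)

0.66400


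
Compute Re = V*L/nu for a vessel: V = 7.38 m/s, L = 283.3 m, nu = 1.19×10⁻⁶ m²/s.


Formula: Re = V * L / nu
Step 1 — V * L = 7.38 * 283.3 = 2090.754 m^2/s
Step 2 — Re = 2090.754 / 1.19e-6 = 1.76e+09

1.76e+09


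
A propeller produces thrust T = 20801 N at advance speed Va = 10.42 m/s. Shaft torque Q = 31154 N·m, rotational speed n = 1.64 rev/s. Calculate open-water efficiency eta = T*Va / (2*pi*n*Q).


Formula: eta = T * Va / (2 * pi * n * Q)
Step 1 — numerator = T * Va = 20801 * 10.42 = 216746.42
Step 2 — 2 * pi * n = 2 * pi * 1.64 = 10.304424
Step 3 — denominator = 10.304424 * 31154 = 321024.03
Step 4 — eta = 216746.42 / 321024.03 ≈ 0.67517 (5 s.f.)

0.67517


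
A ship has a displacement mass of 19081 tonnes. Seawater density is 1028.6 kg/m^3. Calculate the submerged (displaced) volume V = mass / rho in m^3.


Formula: V = mass / rho
Step 1 — convert tonnes to kg: 19081 t * 1000 = 19081000 kg
Step 2 — V = 19081000 / 1028.6 ≈ 18550 m^3 (5 s.f.)

18550 m^3


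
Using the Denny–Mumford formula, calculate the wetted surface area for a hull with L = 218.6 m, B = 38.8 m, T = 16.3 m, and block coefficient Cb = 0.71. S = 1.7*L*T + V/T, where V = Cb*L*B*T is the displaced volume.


Formula: S = 1.7*L*T + V/T with V = Cb*L*B*T, i.e. S = L * (1.7*T + Cb*B)
Step 1 — 1.7*T = 1.7 * 16.3 = 27.71 m
Step 2 — Cb*B = 0.71 * 38.8 = 27.548 m
Step 3 — 1.7*T + Cb*B = 27.71 + 27.548 = 55.258 m
Step 4 — S = 218.6 * 55.258 ≈ 12079 m^2 (5 s.f.)

12079 m^2


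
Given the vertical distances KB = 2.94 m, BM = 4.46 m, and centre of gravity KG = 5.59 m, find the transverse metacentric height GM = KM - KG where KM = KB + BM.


Formula: GM = KB + BM - KG
Step 1 — KM = KB + BM = 2.94 + 4.46 = 7.4 m
Step 2 — GM = KM - KG = 7.4 - 5.59 = 1.81 m

1.81 m


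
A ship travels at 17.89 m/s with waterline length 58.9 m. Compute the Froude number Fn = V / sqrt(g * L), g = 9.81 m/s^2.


Formula: Fn = V / sqrt(g * L)
Step 1 — g * L = 9.81 * 58.9 = 577.809
Step 2 — sqrt(g * L) = sqrt(577.809) = 24.037658
Step 3 — Fn = 17.89 / 24.037658 ≈ 0.74425 (5 s.f.)

0.74425


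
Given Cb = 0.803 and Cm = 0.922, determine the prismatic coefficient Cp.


Formula: Cp = Cb / Cm
Substituting: Cp = 0.803 / 0.922
Result: Cp ≈ 0.87093 (5 s.f.)

0.87093


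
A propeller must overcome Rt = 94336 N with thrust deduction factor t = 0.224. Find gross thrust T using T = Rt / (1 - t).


Formula: T = Rt / (1 - t)
Step 1 — (1 - t) = 1 - 0.224 = 0.776
Step 2 — T = 94336 / 0.776 ≈ 121570 N (5 s.f.)

121570 N


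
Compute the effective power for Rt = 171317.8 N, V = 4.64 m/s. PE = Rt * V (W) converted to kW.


Formula: PE = Rt * V / 1000 (kW)
Step 1 — PE (W) = 171317.8 * 4.64 = 794914.592 W
Step 2 — PE (kW) = 794914.592 / 1000 ≈ 794.91 kW (5 s.f.)

794.91 kW


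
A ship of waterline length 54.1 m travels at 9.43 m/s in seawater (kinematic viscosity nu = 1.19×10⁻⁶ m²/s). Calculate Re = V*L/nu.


Formula: Re = V * L / nu
Step 1 — V * L = 9.43 * 54.1 = 510.163 m^2/s
Step 2 — Re = 510.163 / 1.19e-6 = 4.29e+08

4.29e+08


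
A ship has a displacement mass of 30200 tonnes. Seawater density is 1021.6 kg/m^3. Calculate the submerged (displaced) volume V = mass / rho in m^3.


Formula: V = mass / rho
Step 1 — convert tonnes to kg: 30200 t * 1000 = 30200000 kg
Step 2 — V = 30200000 / 1021.6 ≈ 29561 m^3 (5 s.f.)

29561 m^3


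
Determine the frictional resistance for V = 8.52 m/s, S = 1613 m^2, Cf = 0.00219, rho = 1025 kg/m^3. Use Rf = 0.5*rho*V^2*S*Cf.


Formula: Rf = 0.5 * rho * V^2 * S * Cf
Step 1 — V^2 = 8.52^2 = 72.5904
Step 2 — 0.5 * rho * V^2 = 0.5 * 1025 * 72.5904 = 37202.58
Step 3 — Rf = 37202.58 * 1613 * 0.00219 ≈ 131420 N (5 s.f.)

131420 N


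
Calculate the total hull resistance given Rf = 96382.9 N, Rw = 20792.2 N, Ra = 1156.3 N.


Formula: Rt = Rf + Rw + Ra
Substituting: Rt = 96382.9 + 20792.2 + 1156.3
Result: Rt = 118331.4 N

118331.4 N


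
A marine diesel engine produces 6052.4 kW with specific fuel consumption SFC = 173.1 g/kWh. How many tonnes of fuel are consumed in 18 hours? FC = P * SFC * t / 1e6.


Formula: FC (tonnes) = P * SFC * t / 1,000,000
Step 1 — P * SFC * t = 6052.4 * 173.1 * 18 = 18858067.92 g
Step 2 — FC (tonnes) = 18858067.92 / 1,000,000 ≈ 18.858 tonnes (5 s.f.)

18.858 tonnes


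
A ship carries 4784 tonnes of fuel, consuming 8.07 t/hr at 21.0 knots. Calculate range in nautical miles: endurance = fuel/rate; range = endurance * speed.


Formula: endurance = fuel / rate; range = endurance * speed
Step 1 — endurance = 4784 / 8.07 = 592.8129 hours
Step 2 — range = 592.8129 * 21.0 ≈ 12449 nautical miles (5 s.f.)

12449 NM


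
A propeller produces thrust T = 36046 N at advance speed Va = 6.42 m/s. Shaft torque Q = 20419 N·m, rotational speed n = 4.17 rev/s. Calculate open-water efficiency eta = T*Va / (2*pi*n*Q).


Formula: eta = T * Va / (2 * pi * n * Q)
Step 1 — numerator = T * Va = 36046 * 6.42 = 231415.32
Step 2 — 2 * pi * n = 2 * pi * 4.17 = 26.200883
Step 3 — denominator = 26.200883 * 20419 = 534995.83
Step 4 — eta = 231415.32 / 534995.83 ≈ 0.43256 (5 s.f.)

0.43256


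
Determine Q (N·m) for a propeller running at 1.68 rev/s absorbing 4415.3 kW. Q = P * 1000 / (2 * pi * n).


Formula: Q = P_W / (2 * pi * n)
Step 1 — P_W = 4415.3 kW * 1000 = 4415300.0 W
Step 2 — 2 * pi * n = 2 * pi * 1.68 = 10.555751
Step 3 — Q = 4415300.0 / 10.555751 ≈ 418280 N·m (5 s.f.)

418280 N·m


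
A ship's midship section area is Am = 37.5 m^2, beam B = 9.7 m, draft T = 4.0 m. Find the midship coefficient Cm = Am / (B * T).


Formula: Cm = Am / (B * T)
Step 1 — B * T = 9.7 * 4.0 = 38.8 m^2
Step 2 — Cm = 37.5 / 38.8 ≈ 0.96649 (5 s.f.)

0.96649


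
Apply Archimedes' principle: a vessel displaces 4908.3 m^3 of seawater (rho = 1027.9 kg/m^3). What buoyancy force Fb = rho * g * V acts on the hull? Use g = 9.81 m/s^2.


Formula: Fb = rho * g * V
Substituting: Fb = 1027.9 * 9.81 * 4908.3
Intermediate: 1027.9 * 9.81 = 10083.699
Result: Fb = 10083.699 * 4908.3 ≈ 49494000 N (5 s.f.)

49494000 N


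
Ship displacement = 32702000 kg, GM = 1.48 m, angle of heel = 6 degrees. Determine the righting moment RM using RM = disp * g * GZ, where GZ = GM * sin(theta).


Formula: GZ = GM * sin(theta); RM = disp * g * GZ
Step 1 — GZ = 1.48 * sin(6°) = 1.48 * 0.104528 = 0.154701 m
Step 2 — RM = 32702000 * 9.81 * 0.154701 ≈ 49629000 N·m (5 s.f.)

49629000 N·m


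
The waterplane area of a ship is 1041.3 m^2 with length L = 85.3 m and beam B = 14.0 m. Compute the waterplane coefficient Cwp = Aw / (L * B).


Formula: Cwp = Aw / (L * B)
Step 1 — L * B = 85.3 * 14.0 = 1194.2 m^2
Step 2 — Cwp = 1041.3 / 1194.2 ≈ 0.87196 (5 s.f.)

0.87196


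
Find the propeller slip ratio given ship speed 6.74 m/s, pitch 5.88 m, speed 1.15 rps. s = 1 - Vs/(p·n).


Formula: s = 1 - Vs / (p * n)
Step 1 — p * n = 5.88 * 1.15 = 6.762
Step 2 — Vs / (p*n) = 6.74 / 6.762 = 0.996747 (6 d.p.)
Step 3 — s = 1 - 0.996747 = 0.003253

0.003253


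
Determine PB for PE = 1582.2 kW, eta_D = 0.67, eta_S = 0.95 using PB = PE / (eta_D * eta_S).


Formula: PB = PE / (eta_D * eta_S)
Step 1 — combined efficiency = eta_D * eta_S = 0.67 * 0.95 = 0.6365
Step 2 — PB = 1582.2 / 0.6365 ≈ 2485.8 kW (5 s.f.)

2485.8 kW


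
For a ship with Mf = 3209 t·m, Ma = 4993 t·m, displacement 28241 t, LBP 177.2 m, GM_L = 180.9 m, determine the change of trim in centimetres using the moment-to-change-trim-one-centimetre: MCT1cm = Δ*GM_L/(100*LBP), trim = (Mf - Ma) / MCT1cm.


Formula: net trimming moment = Mf - Ma; MCT1cm = Δ*GM_L/(100*LBP); trim = net moment / MCT1cm
Step 1 — net trimming moment = 3209 - 4993 = -1784 t·m
Step 2 — MCT1cm = 28241 * 180.9 / (100 * 177.2) = 288.3068 t·m/cm
Step 3 — trim = -1784 / 288.3068 ≈ -6.1879 cm (5 s.f.)

-6.1879 cm


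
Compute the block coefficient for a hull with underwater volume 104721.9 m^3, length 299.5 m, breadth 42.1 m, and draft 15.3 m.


Formula: Cb = V / (L * B * T)
Step 1 — L * B * T = 299.5 * 42.1 * 15.3 = 192916.935 m^3
Step 2 — Cb = 104721.9 / 192916.935 ≈ 0.54283 (5 s.f.)

0.54283


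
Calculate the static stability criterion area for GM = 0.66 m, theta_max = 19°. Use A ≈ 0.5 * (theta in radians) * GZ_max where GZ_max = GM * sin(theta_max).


Formula: GZ_max = GM * sin(theta); Area = 0.5 * theta_rad * GZ_max
Step 1 — GZ_max = 0.66 * sin(19°) = 0.66 * 0.325568 = 0.214875 m
Step 2 — theta_rad = 19 * pi/180 = 0.331613 rad
Step 3 — Area = 0.5 * 0.331613 * 0.214875 ≈ 0.035628 m·rad (5 s.f.)

0.035628 m·rad


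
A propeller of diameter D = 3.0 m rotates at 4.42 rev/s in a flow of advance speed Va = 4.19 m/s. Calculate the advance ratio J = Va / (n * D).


Formula: J = Va / (n * D)
Step 1 — n * D = 4.42 * 3.0 = 13.26
Step 2 — J = 4.19 / 13.26 ≈ 0.31599 (5 s.f.)

0.31599


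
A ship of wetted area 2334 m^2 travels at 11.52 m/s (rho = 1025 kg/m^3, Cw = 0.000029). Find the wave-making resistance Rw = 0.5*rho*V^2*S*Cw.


Formula: Rw = 0.5 * rho * V^2 * S * Cw
Step 1 — V^2 = 11.52^2 = 132.7104
Step 2 — 0.5 * rho * V^2 = 0.5 * 1025 * 132.7104 = 68014.08
Step 3 — Rw = 68014.08 * 2334 * 0.000029 ≈ 4603.6 N (5 s.f.)

4603.6 N


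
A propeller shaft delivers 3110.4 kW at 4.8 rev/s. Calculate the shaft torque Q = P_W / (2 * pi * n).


Formula: Q = P_W / (2 * pi * n)
Step 1 — P_W = 3110.4 kW * 1000 = 3110400.0 W
Step 2 — 2 * pi * n = 2 * pi * 4.8 = 30.159289
Step 3 — Q = 3110400.0 / 30.159289 ≈ 103130 N·m (5 s.f.)

103130 N·m


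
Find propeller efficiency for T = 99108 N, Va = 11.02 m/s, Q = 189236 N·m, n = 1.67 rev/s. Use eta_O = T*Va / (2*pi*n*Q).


Formula: eta = T * Va / (2 * pi * n * Q)
Step 1 — numerator = T * Va = 99108 * 11.02 = 1092170.16
Step 2 — 2 * pi * n = 2 * pi * 1.67 = 10.492919
Step 3 — denominator = 10.492919 * 189236 = 1985638.02
Step 4 — eta = 1092170.16 / 1985638.02 ≈ 0.55003 (5 s.f.)

0.55003


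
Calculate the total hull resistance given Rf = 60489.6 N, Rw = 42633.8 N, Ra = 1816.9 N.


Formula: Rt = Rf + Rw + Ra
Substituting: Rt = 60489.6 + 42633.8 + 1816.9
Result: Rt = 104940.3 N

104940.3 N


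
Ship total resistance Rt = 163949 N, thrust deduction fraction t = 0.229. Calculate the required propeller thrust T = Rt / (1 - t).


Formula: T = Rt / (1 - t)
Step 1 — (1 - t) = 1 - 0.229 = 0.771
Step 2 — T = 163949 / 0.771 ≈ 212640 N (5 s.f.)

212640 N


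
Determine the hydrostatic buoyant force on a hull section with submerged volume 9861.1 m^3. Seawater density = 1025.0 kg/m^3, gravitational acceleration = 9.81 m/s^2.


Formula: Fb = rho * g * V
Substituting: Fb = 1025.0 * 9.81 * 9861.1
Intermediate: 1025.0 * 9.81 = 10055.25
Result: Fb = 10055.25 * 9861.1 ≈ 99156000 N (5 s.f.)

99156000 N


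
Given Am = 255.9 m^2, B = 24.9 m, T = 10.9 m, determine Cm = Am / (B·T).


Formula: Cm = Am / (B * T)
Step 1 — B * T = 24.9 * 10.9 = 271.41 m^2
Step 2 — Cm = 255.9 / 271.41 ≈ 0.94285 (5 s.f.)

0.94285


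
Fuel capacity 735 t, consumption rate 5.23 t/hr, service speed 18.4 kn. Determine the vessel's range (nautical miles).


Formula: endurance = fuel / rate; range = endurance * speed
Step 1 — endurance = 735 / 5.23 = 140.5354 hours
Step 2 — range = 140.5354 * 18.4 ≈ 2585.9 nautical miles (5 s.f.)

2585.9 NM


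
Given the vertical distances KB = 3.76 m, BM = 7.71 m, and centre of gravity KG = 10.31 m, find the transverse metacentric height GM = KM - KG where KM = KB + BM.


Formula: GM = KB + BM - KG
Step 1 — KM = KB + BM = 3.76 + 7.71 = 11.47 m
Step 2 — GM = KM - KG = 11.47 - 10.31 = 1.16 m

1.16 m


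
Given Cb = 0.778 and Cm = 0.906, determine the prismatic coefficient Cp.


Formula: Cp = Cb / Cm
Substituting: Cp = 0.778 / 0.906
Result: Cp ≈ 0.85872 (5 s.f.)

0.85872


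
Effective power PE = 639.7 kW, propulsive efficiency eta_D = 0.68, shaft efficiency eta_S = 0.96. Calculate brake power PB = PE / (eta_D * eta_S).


Formula: PB = PE / (eta_D * eta_S)
Step 1 — combined efficiency = eta_D * eta_S = 0.68 * 0.96 = 0.6528
Step 2 — PB = 639.7 / 0.6528 ≈ 979.93 kW (5 s.f.)

979.93 kW


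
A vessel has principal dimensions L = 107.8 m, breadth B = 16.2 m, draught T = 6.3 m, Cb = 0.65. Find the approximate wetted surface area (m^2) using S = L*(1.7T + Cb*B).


Formula: S = 1.7*L*T + V/T with V = Cb*L*B*T, i.e. S = L * (1.7*T + Cb*B)
Step 1 — 1.7*T = 1.7 * 6.3 = 10.71 m
Step 2 — Cb*B = 0.65 * 16.2 = 10.53 m
Step 3 — 1.7*T + Cb*B = 10.71 + 10.53 = 21.24 m
Step 4 — S = 107.8 * 21.24 ≈ 2289.7 m^2 (5 s.f.)

2289.7 m^2


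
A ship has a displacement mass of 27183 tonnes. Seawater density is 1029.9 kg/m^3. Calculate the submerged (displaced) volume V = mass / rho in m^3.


Formula: V = mass / rho
Step 1 — convert tonnes to kg: 27183 t * 1000 = 27183000 kg
Step 2 — V = 27183000 / 1029.9 ≈ 26394 m^3 (5 s.f.)

26394 m^3


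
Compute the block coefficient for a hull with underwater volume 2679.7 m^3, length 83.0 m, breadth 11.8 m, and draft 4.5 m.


Formula: Cb = V / (L * B * T)
Step 1 — L * B * T = 83.0 * 11.8 * 4.5 = 4407.3 m^3
Step 2 — Cb = 2679.7 / 4407.3 ≈ 0.60801 (5 s.f.)

0.60801


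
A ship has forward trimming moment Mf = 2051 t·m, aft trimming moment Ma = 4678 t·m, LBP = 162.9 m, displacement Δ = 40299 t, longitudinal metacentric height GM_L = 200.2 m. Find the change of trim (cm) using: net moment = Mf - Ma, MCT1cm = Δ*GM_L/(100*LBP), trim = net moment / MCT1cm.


Formula: net trimming moment = Mf - Ma; MCT1cm = Δ*GM_L/(100*LBP); trim = net moment / MCT1cm
Step 1 — net trimming moment = 2051 - 4678 = -2627 t·m
Step 2 — MCT1cm = 40299 * 200.2 / (100 * 162.9) = 495.2646 t·m/cm
Step 3 — trim = -2627 / 495.2646 ≈ -5.3042 cm (5 s.f.)

-5.3042 cm


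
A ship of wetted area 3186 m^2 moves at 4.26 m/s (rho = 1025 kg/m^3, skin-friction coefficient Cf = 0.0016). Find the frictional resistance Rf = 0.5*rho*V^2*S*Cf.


Formula: Rf = 0.5 * rho * V^2 * S * Cf
Step 1 — V^2 = 4.26^2 = 18.1476
Step 2 — 0.5 * rho * V^2 = 0.5 * 1025 * 18.1476 = 9300.645
Step 3 — Rf = 9300.645 * 3186 * 0.0016 ≈ 47411 N (5 s.f.)

47411 N


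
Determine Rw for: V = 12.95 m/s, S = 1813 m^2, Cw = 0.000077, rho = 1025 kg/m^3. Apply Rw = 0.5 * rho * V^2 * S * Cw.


Formula: Rw = 0.5 * rho * V^2 * S * Cw
Step 1 — V^2 = 12.95^2 = 167.7025
Step 2 — 0.5 * rho * V^2 = 0.5 * 1025 * 167.7025 = 85947.53125
Step 3 — Rw = 85947.53125 * 1813 * 0.000077 ≈ 11998 N (5 s.f.)

11998 N


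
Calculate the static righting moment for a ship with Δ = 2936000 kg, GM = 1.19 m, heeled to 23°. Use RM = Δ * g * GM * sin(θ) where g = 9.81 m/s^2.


Formula: GZ = GM * sin(theta); RM = disp * g * GZ
Step 1 — GZ = 1.19 * sin(23°) = 1.19 * 0.390731 = 0.46497 m
Step 2 — RM = 2936000 * 9.81 * 0.46497 ≈ 13392000 N·m (5 s.f.)

13392000 N·m


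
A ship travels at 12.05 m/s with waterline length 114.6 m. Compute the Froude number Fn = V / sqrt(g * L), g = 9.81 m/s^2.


Formula: Fn = V / sqrt(g * L)
Step 1 — g * L = 9.81 * 114.6 = 1124.226
Step 2 — sqrt(g * L) = sqrt(1124.226) = 33.52948
Step 3 — Fn = 12.05 / 33.52948 ≈ 0.35939 (5 s.f.)

0.35939


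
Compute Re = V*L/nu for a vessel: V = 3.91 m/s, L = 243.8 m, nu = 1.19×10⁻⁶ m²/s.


Formula: Re = V * L / nu
Step 1 — V * L = 3.91 * 243.8 = 953.258 m^2/s
Step 2 — Re = 953.258 / 1.19e-6 = 8.01e+08

8.01e+08


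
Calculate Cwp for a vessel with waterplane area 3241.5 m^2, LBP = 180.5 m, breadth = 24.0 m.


Formula: Cwp = Aw / (L * B)
Step 1 — L * B = 180.5 * 24.0 = 4332.0 m^2
Step 2 — Cwp = 3241.5 / 4332.0 ≈ 0.74827 (5 s.f.)

0.74827


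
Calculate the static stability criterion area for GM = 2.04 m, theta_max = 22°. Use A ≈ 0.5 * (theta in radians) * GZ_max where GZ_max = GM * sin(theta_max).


Formula: GZ_max = GM * sin(theta); Area = 0.5 * theta_rad * GZ_max
Step 1 — GZ_max = 2.04 * sin(22°) = 2.04 * 0.374607 = 0.764198 m
Step 2 — theta_rad = 22 * pi/180 = 0.383972 rad
Step 3 — Area = 0.5 * 0.383972 * 0.764198 ≈ 0.14672 m·rad (5 s.f.)

0.14672 m·rad


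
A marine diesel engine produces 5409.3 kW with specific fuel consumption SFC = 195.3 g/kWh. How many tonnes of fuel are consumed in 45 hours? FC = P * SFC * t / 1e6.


Formula: FC (tonnes) = P * SFC * t / 1,000,000
Step 1 — P * SFC * t = 5409.3 * 195.3 * 45 = 47539633.05 g
Step 2 — FC (tonnes) = 47539633.05 / 1,000,000 ≈ 47.540 tonnes (5 s.f.)

47.540 tonnes


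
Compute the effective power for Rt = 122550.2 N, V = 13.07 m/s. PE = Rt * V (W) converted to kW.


Formula: PE = Rt * V / 1000 (kW)
Step 1 — PE (W) = 122550.2 * 13.07 = 1601731.114 W
Step 2 — PE (kW) = 1601731.114 / 1000 ≈ 1601.7 kW (5 s.f.)

1601.7 kW


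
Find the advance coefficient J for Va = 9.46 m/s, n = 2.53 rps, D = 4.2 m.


Formula: J = Va / (n * D)
Step 1 — n * D = 2.53 * 4.2 = 10.626
Step 2 — J = 9.46 / 10.626 ≈ 0.89027 (5 s.f.)

0.89027


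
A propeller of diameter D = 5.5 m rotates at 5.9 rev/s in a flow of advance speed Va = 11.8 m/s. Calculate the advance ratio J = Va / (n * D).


Formula: J = Va / (n * D)
Step 1 — n * D = 5.9 * 5.5 = 32.45
Step 2 — J = 11.8 / 32.45 ≈ 0.36364 (5 s.f.)

0.36364


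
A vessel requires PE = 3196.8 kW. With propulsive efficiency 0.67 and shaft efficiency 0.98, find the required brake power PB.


Formula: PB = PE / (eta_D * eta_S)
Step 1 — combined efficiency = eta_D * eta_S = 0.67 * 0.98 = 0.6566
Step 2 — PB = 3196.8 / 0.6566 ≈ 4868.7 kW (5 s.f.)

4868.7 kW


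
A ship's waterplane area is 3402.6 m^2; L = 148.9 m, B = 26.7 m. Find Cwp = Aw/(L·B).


Formula: Cwp = Aw / (L * B)
Step 1 — L * B = 148.9 * 26.7 = 3975.63 m^2
Step 2 — Cwp = 3402.6 / 3975.63 ≈ 0.85586 (5 s.f.)

0.85586


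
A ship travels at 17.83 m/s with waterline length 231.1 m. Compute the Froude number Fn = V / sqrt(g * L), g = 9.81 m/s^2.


Formula: Fn = V / sqrt(g * L)
Step 1 — g * L = 9.81 * 231.1 = 2267.091
Step 2 — sqrt(g * L) = sqrt(2267.091) = 47.613979
Step 3 — Fn = 17.83 / 47.613979 ≈ 0.37447 (5 s.f.)

0.37447


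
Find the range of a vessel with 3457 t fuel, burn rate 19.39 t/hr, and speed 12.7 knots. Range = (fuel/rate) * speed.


Formula: endurance = fuel / rate; range = endurance * speed
Step 1 — endurance = 3457 / 19.39 = 178.2878 hours
Step 2 — range = 178.2878 * 12.7 ≈ 2264.3 nautical miles (5 s.f.)

2264.3 NM


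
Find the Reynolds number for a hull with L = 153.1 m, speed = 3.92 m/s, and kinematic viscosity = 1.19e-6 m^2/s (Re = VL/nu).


Formula: Re = V * L / nu
Step 1 — V * L = 3.92 * 153.1 = 600.152 m^2/s
Step 2 — Re = 600.152 / 1.19e-6 = 5.04e+08

5.04e+08


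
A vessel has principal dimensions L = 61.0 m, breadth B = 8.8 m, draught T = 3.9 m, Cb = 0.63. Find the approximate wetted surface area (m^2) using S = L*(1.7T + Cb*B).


Formula: S = 1.7*L*T + V/T with V = Cb*L*B*T, i.e. S = L * (1.7*T + Cb*B)
Step 1 — 1.7*T = 1.7 * 3.9 = 6.63 m
Step 2 — Cb*B = 0.63 * 8.8 = 5.544 m
Step 3 — 1.7*T + Cb*B = 6.63 + 5.544 = 12.174 m
Step 4 — S = 61.0 * 12.174 ≈ 742.61 m^2 (5 s.f.)

742.61 m^2


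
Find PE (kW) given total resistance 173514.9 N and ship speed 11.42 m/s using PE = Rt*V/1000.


Formula: PE = Rt * V / 1000 (kW)
Step 1 — PE (W) = 173514.9 * 11.42 = 1981540.158 W
Step 2 — PE (kW) = 1981540.158 / 1000 ≈ 1981.5 kW (5 s.f.)

1981.5 kW


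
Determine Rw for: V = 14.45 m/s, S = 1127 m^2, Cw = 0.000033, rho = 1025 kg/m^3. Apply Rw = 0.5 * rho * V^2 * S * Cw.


Formula: Rw = 0.5 * rho * V^2 * S * Cw
Step 1 — V^2 = 14.45^2 = 208.8025
Step 2 — 0.5 * rho * V^2 = 0.5 * 1025 * 208.8025 = 107011.28125
Step 3 — Rw = 107011.28125 * 1127 * 0.000033 ≈ 3979.9 N (5 s.f.)

3979.9 N


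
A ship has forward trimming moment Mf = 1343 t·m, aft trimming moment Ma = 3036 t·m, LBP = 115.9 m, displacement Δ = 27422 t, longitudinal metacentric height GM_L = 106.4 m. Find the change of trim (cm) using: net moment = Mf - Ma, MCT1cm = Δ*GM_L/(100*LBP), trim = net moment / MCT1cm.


Formula: net trimming moment = Mf - Ma; MCT1cm = Δ*GM_L/(100*LBP); trim = net moment / MCT1cm
Step 1 — net trimming moment = 1343 - 3036 = -1693 t·m
Step 2 — MCT1cm = 27422 * 106.4 / (100 * 115.9) = 251.743 t·m/cm
Step 3 — trim = -1693 / 251.743 ≈ -6.7251 cm (5 s.f.)

-6.7251 cm


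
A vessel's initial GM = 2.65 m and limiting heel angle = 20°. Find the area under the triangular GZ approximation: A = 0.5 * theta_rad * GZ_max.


Formula: GZ_max = GM * sin(theta); Area = 0.5 * theta_rad * GZ_max
Step 1 — GZ_max = 2.65 * sin(20°) = 2.65 * 0.34202 = 0.906353 m
Step 2 — theta_rad = 20 * pi/180 = 0.349066 rad
Step 3 — Area = 0.5 * 0.349066 * 0.906353 ≈ 0.15819 m·rad (5 s.f.)

0.15819 m·rad


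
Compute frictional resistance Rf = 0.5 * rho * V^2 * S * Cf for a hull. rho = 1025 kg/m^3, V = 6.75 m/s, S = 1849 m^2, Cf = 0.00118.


Formula: Rf = 0.5 * rho * V^2 * S * Cf
Step 1 — V^2 = 6.75^2 = 45.5625
Step 2 — 0.5 * rho * V^2 = 0.5 * 1025 * 45.5625 = 23350.78125
Step 3 — Rf = 23350.78125 * 1849 * 0.00118 ≈ 50947 N (5 s.f.)

50947 N


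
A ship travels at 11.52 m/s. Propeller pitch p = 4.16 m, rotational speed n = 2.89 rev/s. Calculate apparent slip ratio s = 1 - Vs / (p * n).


Formula: s = 1 - Vs / (p * n)
Step 1 — p * n = 4.16 * 2.89 = 12.0224
Step 2 — Vs / (p*n) = 11.52 / 12.0224 = 0.958211 (6 d.p.)
Step 3 — s = 1 - 0.958211 = 0.041789

0.041789


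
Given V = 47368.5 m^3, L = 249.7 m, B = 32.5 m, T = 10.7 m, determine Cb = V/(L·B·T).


Formula: Cb = V / (L * B * T)
Step 1 — L * B * T = 249.7 * 32.5 * 10.7 = 86833.175 m^3
Step 2 — Cb = 47368.5 / 86833.175 ≈ 0.54551 (5 s.f.)

0.54551


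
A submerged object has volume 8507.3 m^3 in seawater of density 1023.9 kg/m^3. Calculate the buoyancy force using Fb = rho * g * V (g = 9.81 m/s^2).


Formula: Fb = rho * g * V
Substituting: Fb = 1023.9 * 9.81 * 8507.3
Intermediate: 1023.9 * 9.81 = 10044.459
Result: Fb = 10044.459 * 8507.3 ≈ 85451000 N (5 s.f.)

85451000 N


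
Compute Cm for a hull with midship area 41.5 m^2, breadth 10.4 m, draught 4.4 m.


Formula: Cm = Am / (B * T)
Step 1 — B * T = 10.4 * 4.4 = 45.76 m^2
Step 2 — Cm = 41.5 / 45.76 ≈ 0.90691 (5 s.f.)

0.90691


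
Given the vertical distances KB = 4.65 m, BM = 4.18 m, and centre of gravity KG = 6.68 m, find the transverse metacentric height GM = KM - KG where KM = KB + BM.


Formula: GM = KB + BM - KG
Step 1 — KM = KB + BM = 4.65 + 4.18 = 8.83 m
Step 2 — GM = KM - KG = 8.83 - 6.68 = 2.15 m

2.15 m


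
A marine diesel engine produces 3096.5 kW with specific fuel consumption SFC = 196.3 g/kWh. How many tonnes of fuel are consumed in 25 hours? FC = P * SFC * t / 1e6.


Formula: FC (tonnes) = P * SFC * t / 1,000,000
Step 1 — P * SFC * t = 3096.5 * 196.3 * 25 = 15196073.75 g
Step 2 — FC (tonnes) = 15196073.75 / 1,000,000 ≈ 15.196 tonnes (5 s.f.)

15.196 tonnes
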